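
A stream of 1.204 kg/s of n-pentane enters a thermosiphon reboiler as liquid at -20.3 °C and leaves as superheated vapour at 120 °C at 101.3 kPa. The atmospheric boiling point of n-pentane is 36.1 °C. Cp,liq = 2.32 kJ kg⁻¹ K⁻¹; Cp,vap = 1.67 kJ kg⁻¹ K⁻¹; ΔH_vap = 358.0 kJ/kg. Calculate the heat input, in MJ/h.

Q = 2730 MJ/h

liquid -20.3→36.1 °C: 130.85 kJ/kg
vaporisation at 36.1 °C: 358 kJ/kg
vapour 36.1→120 °C: 140.11 kJ/kg
Δh = 130.85 + 358 + 140.11 = 628.96 kJ/kg
Q = ṁ·Δh = 1.204 kg/s × 628.96 kJ/kg = 757.27 kJ/s
|Q| = 757.27 kW = 2726.2 MJ/h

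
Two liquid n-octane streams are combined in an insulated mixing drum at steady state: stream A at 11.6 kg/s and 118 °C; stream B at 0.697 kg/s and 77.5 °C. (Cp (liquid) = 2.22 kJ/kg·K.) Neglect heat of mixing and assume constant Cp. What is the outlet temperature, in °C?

Energy balance with Q = 0: Σ ṁᵢCp,ᵢ(T_out − Tᵢ) = 0
Σ ṁᵢCp,ᵢTᵢ = 11.6×2.22×118 + 0.697×2.22×77.5 = 3158.7
Σ ṁᵢCp,ᵢ = 11.6×2.22 + 0.697×2.22 = 27.299
T_out = 3158.7 / 27.299 = 115.7 °C

T_out = 116 °C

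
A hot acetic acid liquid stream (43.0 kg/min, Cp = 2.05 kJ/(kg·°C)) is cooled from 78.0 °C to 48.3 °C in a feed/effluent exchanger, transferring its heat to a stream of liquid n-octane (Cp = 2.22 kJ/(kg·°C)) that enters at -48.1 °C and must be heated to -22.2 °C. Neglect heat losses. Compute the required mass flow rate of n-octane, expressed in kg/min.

ṁ_c = 45.5 kg/min

Heat released by hot stream: Q = 43.0 × 2.05 × (78.0 − 48.3) = 2618.1 kJ/min
Energy balance on cold side (adiabatic exchanger): Q = ṁ_c·Cp_c·(T_c,out − T_c,in)
ṁ_c = 2618.1 / [2.22 × (-22.2 − -48.1)] = 45.533 kg/min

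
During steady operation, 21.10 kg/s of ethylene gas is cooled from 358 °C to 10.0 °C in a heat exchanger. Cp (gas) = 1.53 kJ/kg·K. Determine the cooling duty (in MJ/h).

Q = ṁ·Cp·ΔT = 21.10 × 1.53 × (10.0 − 358) = -11234 kJ/s
Cooling duty = 40444 MJ/h

Q_c = 40400 MJ/h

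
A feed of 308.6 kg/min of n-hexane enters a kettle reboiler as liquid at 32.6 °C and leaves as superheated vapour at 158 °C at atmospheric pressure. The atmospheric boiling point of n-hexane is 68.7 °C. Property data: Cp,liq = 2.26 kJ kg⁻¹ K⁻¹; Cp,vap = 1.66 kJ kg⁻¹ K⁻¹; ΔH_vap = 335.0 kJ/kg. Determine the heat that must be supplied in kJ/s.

liquid 32.6→68.7 °C: 81.586 kJ/kg
vaporisation at 68.7 °C: 335 kJ/kg
vapour 68.7→158 °C: 148.24 kJ/kg
Δh = 81.586 + 335 + 148.24 = 564.82 kJ/kg
Q = ṁ·Δh = 308.6 kg/min × 564.82 kJ/kg = 174300 kJ/min
|Q| = 2905.1 kW

Q = 2910 kJ/s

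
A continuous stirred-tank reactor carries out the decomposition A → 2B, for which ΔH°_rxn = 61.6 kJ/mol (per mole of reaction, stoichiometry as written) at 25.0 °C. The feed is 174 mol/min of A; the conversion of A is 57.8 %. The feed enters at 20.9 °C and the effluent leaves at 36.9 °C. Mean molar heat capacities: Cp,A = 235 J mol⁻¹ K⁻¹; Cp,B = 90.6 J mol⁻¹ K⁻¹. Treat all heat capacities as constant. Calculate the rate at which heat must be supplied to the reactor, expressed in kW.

Q_in = 113 kW

Extent of reaction ξ = 0.578 × 174 = 100.57 mol/min
Reaction term: ξ·ΔH°_rxn = 100.57 × 61.6 = 6195.2 kJ/min
Sensible, feed 20.9→25 °C: 167.65 kJ/min
Outlet flows (mol/min): A 73.428, B 201.14
Sensible, products 25→36.9 °C: 422.2 kJ/min
Q = ΔH = 6785.1 kJ/min = 113.08 kW
Heat supplied = 113.08 kW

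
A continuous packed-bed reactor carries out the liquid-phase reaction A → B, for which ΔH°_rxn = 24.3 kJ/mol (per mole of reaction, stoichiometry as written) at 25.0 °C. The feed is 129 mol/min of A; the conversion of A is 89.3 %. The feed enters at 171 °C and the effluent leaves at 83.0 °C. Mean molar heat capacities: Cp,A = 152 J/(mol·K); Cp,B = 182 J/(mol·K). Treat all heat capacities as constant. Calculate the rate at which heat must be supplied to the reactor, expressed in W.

Extent of reaction ξ = 0.893 × 129 = 115.2 mol/min
Reaction term: ξ·ΔH°_rxn = 115.2 × 24.3 = 2799.3 kJ/min
Sensible, feed 171→25 °C: -2862.8 kJ/min
Outlet flows (mol/min): A 13.803, B 115.2
Sensible, products 25→83.0 °C: 1337.7 kJ/min
Q = ΔH = 1274.2 kJ/min = 21.237 kW
Heat supplied = 21237 W

Q_in = 21200 W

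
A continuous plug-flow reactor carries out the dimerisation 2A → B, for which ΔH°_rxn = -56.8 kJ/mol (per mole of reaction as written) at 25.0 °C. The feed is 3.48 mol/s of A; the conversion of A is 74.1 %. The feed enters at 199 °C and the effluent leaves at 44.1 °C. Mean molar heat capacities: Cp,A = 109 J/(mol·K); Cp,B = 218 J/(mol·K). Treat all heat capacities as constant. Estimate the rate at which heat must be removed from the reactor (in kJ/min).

Extent of reaction ξ = 0.741 × 3.48 / 2 = 1.2893 mol/s
Reaction term: ξ·ΔH°_rxn = 1.2893 × -56.8 = -73.235 kJ/s
Sensible, feed 199→25 °C: -66.002 kJ/s
Outlet flows (mol/s): A 0.90132, B 1.2893
Sensible, products 25→44.1 °C: 7.245 kJ/s
Q = ΔH = -131.99 kJ/s = -131.99 kW
Heat removed = 7919.5 kJ/min

Q_out = 7920 kJ/min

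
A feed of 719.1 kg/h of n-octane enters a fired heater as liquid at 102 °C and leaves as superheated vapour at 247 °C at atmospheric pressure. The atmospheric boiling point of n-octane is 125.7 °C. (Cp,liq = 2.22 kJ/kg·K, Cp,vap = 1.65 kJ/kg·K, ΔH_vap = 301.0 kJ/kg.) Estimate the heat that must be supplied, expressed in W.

liquid 102→125.7 °C: 52.614 kJ/kg
vaporisation at 125.7 °C: 301 kJ/kg
vapour 125.7→247 °C: 200.14 kJ/kg
Δh = 52.614 + 301 + 200.14 = 553.76 kJ/kg
Q = ṁ·Δh = 719.1 kg/h × 553.76 kJ/kg = 398210 kJ/h
|Q| = 110.61 kW = 110610 W

Q = 111000 W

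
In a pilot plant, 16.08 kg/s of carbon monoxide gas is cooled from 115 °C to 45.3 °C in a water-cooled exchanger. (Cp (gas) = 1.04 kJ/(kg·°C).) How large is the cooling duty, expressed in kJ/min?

Q = ṁ·Cp·ΔT = 16.08 × 1.04 × (45.3 − 115) = -1165.6 kJ/s
Cooling duty = 69936 kJ/min

Q_c = 69900 kJ/min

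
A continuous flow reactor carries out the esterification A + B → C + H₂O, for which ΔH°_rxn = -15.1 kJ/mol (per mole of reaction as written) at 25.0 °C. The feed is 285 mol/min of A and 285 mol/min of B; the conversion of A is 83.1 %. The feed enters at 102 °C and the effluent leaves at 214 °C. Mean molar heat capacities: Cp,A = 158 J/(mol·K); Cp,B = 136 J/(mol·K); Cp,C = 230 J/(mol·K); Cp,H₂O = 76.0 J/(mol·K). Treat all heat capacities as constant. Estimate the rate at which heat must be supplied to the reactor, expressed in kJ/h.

Extent of reaction ξ = 0.831 × 285 = 236.83 mol/min
Reaction term: ξ·ΔH°_rxn = 236.83 × -15.1 = -3576.2 kJ/min
Sensible, feed 102→25 °C: -6451.8 kJ/min
Outlet flows (mol/min): A 48.165, B 48.165, C 236.83, H₂O 236.83
Sensible, products 25→214 °C: 16373 kJ/min
Q = ΔH = 6345.4 kJ/min = 105.76 kW
Heat supplied = 380720 kJ/h

Q_in = 381000 kJ/h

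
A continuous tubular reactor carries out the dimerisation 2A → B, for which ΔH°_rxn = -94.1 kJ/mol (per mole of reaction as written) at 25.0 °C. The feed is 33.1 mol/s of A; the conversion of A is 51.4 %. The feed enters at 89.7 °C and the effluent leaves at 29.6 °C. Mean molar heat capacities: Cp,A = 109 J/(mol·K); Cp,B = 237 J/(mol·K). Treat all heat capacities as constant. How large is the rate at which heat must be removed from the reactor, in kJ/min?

Extent of reaction ξ = 0.514 × 33.1 / 2 = 8.5067 mol/s
Reaction term: ξ·ΔH°_rxn = 8.5067 × -94.1 = -800.48 kJ/s
Sensible, feed 89.7→25 °C: -233.43 kJ/s
Outlet flows (mol/s): A 16.087, B 8.5067
Sensible, products 25→29.6 °C: 17.34 kJ/s
Q = ΔH = -1016.6 kJ/s = -1016.6 kW
Heat removed = 60994 kJ/min

Q_out = 61000 kJ/min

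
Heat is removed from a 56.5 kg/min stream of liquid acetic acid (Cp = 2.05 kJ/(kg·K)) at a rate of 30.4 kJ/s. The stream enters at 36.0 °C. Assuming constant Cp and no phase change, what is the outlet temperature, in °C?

Q = 30.4 kJ/s = 1824 kJ/min
ΔT = Q/(ṁ·Cp) = 1824/(56.5×2.05) = 15.748 K
T_out = 36.0 − 15.748 = 20.252 °C

T_out = 20.3 °C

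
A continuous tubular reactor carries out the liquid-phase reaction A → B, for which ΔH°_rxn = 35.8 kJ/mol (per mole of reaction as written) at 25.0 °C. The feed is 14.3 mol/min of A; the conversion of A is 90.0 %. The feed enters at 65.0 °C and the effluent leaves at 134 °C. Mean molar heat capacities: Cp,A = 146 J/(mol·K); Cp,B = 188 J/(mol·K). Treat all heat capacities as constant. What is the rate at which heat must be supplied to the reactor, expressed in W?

Q_in = 11100 W

Extent of reaction ξ = 0.900 × 14.3 = 12.87 mol/min
Reaction term: ξ·ΔH°_rxn = 12.87 × 35.8 = 460.75 kJ/min
Sensible, feed 65.0→25 °C: -83.512 kJ/min
Outlet flows (mol/min): A 1.43, B 12.87
Sensible, products 25→134 °C: 286.49 kJ/min
Q = ΔH = 663.72 kJ/min = 11.062 kW
Heat supplied = 11062 W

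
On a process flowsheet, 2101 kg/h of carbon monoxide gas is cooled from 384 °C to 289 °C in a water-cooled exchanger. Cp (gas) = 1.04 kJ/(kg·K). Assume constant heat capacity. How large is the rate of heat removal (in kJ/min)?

Q_c = 3460 kJ/min

Q = ṁ·Cp·ΔT = 2101 × 1.04 × (289 − 384) = -207580 kJ/h
Converting: 207580 / 3600 s = 57.661 kW
Cooling duty = 3459.6 kJ/min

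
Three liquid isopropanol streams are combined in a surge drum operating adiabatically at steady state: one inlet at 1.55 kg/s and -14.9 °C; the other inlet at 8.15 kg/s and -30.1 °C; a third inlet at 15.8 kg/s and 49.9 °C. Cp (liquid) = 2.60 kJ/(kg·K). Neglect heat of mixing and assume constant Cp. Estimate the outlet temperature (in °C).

T_out = 20.4 °C

No heat crosses the boundary, so H_out = H_in.
T_out = Σ ṁᵢCp,ᵢTᵢ / Σ ṁᵢCp,ᵢ
      = 1352 / 66.3 = 20.393 °C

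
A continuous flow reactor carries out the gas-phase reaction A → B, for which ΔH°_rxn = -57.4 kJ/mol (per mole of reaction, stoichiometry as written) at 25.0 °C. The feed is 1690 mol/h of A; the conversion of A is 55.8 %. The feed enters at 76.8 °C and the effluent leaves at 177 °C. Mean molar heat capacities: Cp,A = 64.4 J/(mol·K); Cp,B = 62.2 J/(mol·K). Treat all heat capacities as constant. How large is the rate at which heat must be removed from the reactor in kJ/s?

Q_out = 12.1 kJ/s

Extent of reaction ξ = 0.558 × 1690 = 943.02 mol/h
Reaction term: ξ·ΔH°_rxn = 943.02 × -57.4 = -54129 kJ/h
Sensible, feed 76.8→25 °C: -5637.7 kJ/h
Outlet flows (mol/h): A 746.98, B 943.02
Sensible, products 25→177 °C: 16228 kJ/h
Q = ΔH = -43539 kJ/h = -12.094 kW
Heat removed = 12.094 kJ/s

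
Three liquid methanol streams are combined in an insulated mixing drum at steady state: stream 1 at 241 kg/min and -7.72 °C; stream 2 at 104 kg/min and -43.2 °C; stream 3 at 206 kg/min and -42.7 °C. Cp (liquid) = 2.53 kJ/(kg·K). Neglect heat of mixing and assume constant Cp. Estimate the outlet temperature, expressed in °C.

T_out = -27.5 °C

Adiabatic, steady state ⇒ Σ ṁᵢCp,ᵢ(T_out − Tᵢ) = 0
Σ ṁᵢCp,ᵢTᵢ = 241×2.53×-7.72 + 104×2.53×-43.2 + 206×2.53×-42.7 = -38328
Σ ṁᵢCp,ᵢ = 241×2.53 + 104×2.53 + 206×2.53 = 1394
T_out = -38328 / 1394 = -27.495 °C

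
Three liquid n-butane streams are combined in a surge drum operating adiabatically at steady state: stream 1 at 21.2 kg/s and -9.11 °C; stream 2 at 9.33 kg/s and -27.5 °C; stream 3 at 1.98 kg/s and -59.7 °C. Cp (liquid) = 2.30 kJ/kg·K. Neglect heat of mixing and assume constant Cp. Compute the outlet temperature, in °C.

Adiabatic, steady state ⇒ Σ ṁᵢCp,ᵢ(T_out − Tᵢ) = 0
Σ ṁᵢCp,ᵢTᵢ = 21.2×2.30×-9.11 + 9.33×2.30×-27.5 + 1.98×2.30×-59.7 = -1306.2
Σ ṁᵢCp,ᵢ = 21.2×2.30 + 9.33×2.30 + 1.98×2.30 = 74.773
T_out = -1306.2 / 74.773 = -17.469 °C

T_out = -17.5 °C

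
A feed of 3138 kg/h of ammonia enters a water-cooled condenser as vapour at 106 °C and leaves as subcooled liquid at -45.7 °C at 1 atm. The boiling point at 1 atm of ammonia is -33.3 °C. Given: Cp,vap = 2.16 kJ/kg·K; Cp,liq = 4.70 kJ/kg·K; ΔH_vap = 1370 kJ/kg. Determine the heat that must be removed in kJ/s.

Q_c = 1510 kJ/s

vapour 106→-33.3 °C: -300.89 kJ/kg
condensation at -33.3 °C: -1370 kJ/kg
liquid -33.3→-45.7 °C: -58.28 kJ/kg
Δh = -300.89 + -1370 + -58.28 = -1729.2 kJ/kg
Q = ṁ·Δh = 3138 kg/h × -1729.2 kJ/kg = -5.4261e+06 kJ/h
|Q| = 1507.3 kW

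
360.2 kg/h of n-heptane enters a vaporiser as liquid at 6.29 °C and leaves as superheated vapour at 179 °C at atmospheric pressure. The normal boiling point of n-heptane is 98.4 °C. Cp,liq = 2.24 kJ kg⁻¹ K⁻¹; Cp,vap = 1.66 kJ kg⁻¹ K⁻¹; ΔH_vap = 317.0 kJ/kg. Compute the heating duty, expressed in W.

Q = 65700 W

liquid 6.29→98.4 °C: 206.33 kJ/kg
vaporisation at 98.4 °C: 317 kJ/kg
vapour 98.4→179 °C: 133.8 kJ/kg
Δh = 206.33 + 317 + 133.8 = 657.12 kJ/kg
Q = ṁ·Δh = 360.2 kg/h × 657.12 kJ/kg = 236700 kJ/h
|Q| = 65.749 kW = 65749 W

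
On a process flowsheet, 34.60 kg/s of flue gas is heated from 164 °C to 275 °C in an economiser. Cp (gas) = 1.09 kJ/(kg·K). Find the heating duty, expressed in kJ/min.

Q = ṁ·Cp·ΔT = 34.60 × 1.09 × (275 − 164) = 4186.3 kJ/s
Heating duty = 251180 kJ/min

Q = 251000 kJ/min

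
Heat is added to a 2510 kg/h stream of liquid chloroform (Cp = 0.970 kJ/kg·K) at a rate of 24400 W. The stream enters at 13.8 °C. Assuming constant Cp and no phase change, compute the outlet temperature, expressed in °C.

Q = 24400 W = 87840 kJ/h
ΔT = Q/(ṁ·Cp) = 87840/(2510×0.970) = 36.078 K
T_out = 13.8 + 36.078 = 49.878 °C

T_out = 49.9 °C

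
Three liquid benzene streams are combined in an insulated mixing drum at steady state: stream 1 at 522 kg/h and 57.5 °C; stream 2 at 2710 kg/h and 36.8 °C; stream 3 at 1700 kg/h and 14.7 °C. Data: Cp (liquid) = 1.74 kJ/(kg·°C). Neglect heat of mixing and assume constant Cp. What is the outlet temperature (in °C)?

No heat crosses the boundary, so H_out = H_in.
Σ ṁᵢCp,ᵢTᵢ = 522×1.74×57.5 + 2710×1.74×36.8 + 1700×1.74×14.7 = 269240
Σ ṁᵢCp,ᵢ = 522×1.74 + 2710×1.74 + 1700×1.74 = 8581.7
T_out = 269240 / 8581.7 = 31.373 °C

T_out = 31.4 °C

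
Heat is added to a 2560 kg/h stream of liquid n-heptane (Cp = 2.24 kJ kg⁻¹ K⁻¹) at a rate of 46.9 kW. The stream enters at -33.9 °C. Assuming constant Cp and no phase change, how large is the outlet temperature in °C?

Q = 46.9 kW = 168840 kJ/h
ΔT = Q/(ṁ·Cp) = 168840/(2560×2.24) = 29.443 K
T_out = -33.9 + 29.443 = -4.4566 °C

T_out = -4.46 °C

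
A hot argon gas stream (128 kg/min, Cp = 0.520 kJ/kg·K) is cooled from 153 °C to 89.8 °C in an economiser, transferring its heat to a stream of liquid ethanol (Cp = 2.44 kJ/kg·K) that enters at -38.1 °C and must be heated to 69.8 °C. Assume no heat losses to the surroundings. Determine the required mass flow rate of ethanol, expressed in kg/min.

Heat released by hot stream: Q = 128 × 0.520 × (153 − 89.8) = 4206.6 kJ/min
Energy balance on cold side (adiabatic exchanger): Q = ṁ_c·Cp_c·(T_c,out − T_c,in)
ṁ_c = 4206.6 / [2.44 × (69.8 − -38.1)] = 15.978 kg/min

ṁ_c = 16.0 kg/min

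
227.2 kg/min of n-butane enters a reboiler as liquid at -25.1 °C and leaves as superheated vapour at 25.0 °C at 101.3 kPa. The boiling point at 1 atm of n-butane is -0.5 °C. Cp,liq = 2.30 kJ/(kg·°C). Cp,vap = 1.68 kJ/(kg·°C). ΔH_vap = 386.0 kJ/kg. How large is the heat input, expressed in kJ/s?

liquid -25.1→-0.5 °C: 56.58 kJ/kg
vaporisation at -0.5 °C: 386 kJ/kg
vapour -0.5→25.0 °C: 42.84 kJ/kg
Δh = 56.58 + 386 + 42.84 = 485.42 kJ/kg
Q = ṁ·Δh = 227.2 kg/min × 485.42 kJ/kg = 110290 kJ/min
|Q| = 1838.1 kW

Q = 1840 kJ/s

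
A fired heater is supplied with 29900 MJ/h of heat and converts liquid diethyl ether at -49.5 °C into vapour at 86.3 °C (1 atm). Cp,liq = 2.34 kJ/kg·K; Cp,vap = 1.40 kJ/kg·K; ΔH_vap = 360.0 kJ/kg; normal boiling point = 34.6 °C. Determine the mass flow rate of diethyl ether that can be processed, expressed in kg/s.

Δh = 2.34×(34.6−-49.5) + 360.0 + 1.40×(86.3−34.6) = 629.17 kJ/kg
Q = 29900 MJ/h = 8305.6 kJ/s = 8305.6 kJ/s
ṁ = Q/Δh = 8305.6 / 629.17 = 13.201 kg/s

ṁ = 13.2 kg/s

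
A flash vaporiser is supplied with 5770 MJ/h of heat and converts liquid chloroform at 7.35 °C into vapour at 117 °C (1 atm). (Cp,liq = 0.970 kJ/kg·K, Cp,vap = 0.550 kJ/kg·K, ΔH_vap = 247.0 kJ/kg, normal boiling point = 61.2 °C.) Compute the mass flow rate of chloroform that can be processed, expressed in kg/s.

Δh = 0.970×(61.2−7.35) + 247.0 + 0.550×(117−61.2) = 329.92 kJ/kg
Q = 5770 MJ/h = 1602.8 kJ/s = 1602.8 kJ/s
ṁ = Q/Δh = 1602.8 / 329.92 = 4.858 kg/s

ṁ = 4.86 kg/s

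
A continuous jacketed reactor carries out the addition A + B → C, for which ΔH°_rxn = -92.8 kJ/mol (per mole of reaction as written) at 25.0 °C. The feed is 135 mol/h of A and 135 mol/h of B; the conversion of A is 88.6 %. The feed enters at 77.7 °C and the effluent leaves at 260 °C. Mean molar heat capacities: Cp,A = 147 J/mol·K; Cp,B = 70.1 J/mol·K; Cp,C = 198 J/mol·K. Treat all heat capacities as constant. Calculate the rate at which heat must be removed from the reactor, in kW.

Extent of reaction ξ = 0.886 × 135 = 119.61 mol/h
Reaction term: ξ·ΔH°_rxn = 119.61 × -92.8 = -11100 kJ/h
Sensible, feed 77.7→25 °C: -1544.6 kJ/h
Outlet flows (mol/h): A 15.39, B 15.39, C 119.61
Sensible, products 25→260 °C: 6350.6 kJ/h
Q = ΔH = -6293.7 kJ/h = -1.7483 kW
Heat removed = 1.7483 kW

Q_out = 1.75 kW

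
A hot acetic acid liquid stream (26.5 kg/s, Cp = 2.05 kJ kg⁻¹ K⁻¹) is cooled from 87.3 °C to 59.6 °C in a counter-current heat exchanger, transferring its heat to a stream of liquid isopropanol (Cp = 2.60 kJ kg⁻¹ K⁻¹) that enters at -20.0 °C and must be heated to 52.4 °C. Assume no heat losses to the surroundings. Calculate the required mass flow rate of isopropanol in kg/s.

ṁ_c = 7.99 kg/s

Heat released by hot stream: Q = 26.5 × 2.05 × (87.3 − 59.6) = 1504.8 kJ/s
Energy balance on cold side (adiabatic exchanger): Q = ṁ_c·Cp_c·(T_c,out − T_c,in)
ṁ_c = 1504.8 / [2.60 × (52.4 − -20.0)] = 7.9941 kg/s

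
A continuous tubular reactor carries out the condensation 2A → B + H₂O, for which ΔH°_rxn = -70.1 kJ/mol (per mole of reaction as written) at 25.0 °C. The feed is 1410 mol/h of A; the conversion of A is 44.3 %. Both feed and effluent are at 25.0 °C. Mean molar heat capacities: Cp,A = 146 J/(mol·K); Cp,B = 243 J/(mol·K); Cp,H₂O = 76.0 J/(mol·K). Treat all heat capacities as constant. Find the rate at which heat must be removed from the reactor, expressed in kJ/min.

Extent of reaction ξ = 0.443 × 1410 / 2 = 312.31 mol/h
Reaction term: ξ·ΔH°_rxn = 312.31 × -70.1 = -21893 kJ/h
Q = ΔH = -21893 kJ/h = -6.0815 kW
Heat removed = 364.89 kJ/min

Q_out = 365 kJ/min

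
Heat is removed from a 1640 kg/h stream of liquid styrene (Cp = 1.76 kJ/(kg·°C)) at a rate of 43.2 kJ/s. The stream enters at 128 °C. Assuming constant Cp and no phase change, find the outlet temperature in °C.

Q = 43.2 kJ/s = 155520 kJ/h
ΔT = Q/(ṁ·Cp) = 155520/(1640×1.76) = 53.88 K
T_out = 128 − 53.88 = 74.12 °C

T_out = 74.1 °C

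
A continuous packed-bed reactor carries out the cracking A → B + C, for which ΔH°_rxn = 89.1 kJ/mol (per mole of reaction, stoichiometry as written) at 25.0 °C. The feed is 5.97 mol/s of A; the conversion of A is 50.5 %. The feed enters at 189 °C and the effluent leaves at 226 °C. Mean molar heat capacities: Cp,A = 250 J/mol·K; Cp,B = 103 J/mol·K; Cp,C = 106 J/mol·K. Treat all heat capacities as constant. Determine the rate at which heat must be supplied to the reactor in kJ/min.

Q_in = 17900 kJ/min

Extent of reaction ξ = 0.505 × 5.97 = 3.0149 mol/s
Reaction term: ξ·ΔH°_rxn = 3.0149 × 89.1 = 268.62 kJ/s
Sensible, feed 189→25 °C: -244.77 kJ/s
Outlet flows (mol/s): A 2.9551, B 3.0149, C 3.0149
Sensible, products 25→226 °C: 275.15 kJ/s
Q = ΔH = 299 kJ/s = 299 kW
Heat supplied = 17940 kJ/min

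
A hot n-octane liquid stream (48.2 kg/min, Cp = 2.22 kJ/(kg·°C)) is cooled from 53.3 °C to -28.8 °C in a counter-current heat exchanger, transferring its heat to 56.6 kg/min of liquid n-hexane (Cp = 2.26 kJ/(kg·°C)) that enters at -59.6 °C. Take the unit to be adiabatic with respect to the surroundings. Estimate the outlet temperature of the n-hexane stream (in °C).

Heat released by hot stream: Q = 48.2 × 2.22 × (53.3 − -28.8) = 8785 kJ/min
Energy balance on cold side (adiabatic exchanger): Q = ṁ_c·Cp_c·(T_c,out − T_c,in)
T_c,out = -59.6 + 8785/(56.6 × 2.26) = 9.0781 °C

T_c,out = 9.08 °C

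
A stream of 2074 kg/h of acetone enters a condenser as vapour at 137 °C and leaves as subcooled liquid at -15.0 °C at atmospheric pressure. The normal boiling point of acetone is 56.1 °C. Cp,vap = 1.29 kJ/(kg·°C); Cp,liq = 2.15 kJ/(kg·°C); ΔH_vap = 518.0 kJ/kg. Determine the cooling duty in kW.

vapour 137→56.1 °C: -104.36 kJ/kg
condensation at 56.1 °C: -518 kJ/kg
liquid 56.1→-15.0 °C: -152.86 kJ/kg
Δh = -104.36 + -518 + -152.86 = -775.23 kJ/kg
Q = ṁ·Δh = 2074 kg/h × -775.23 kJ/kg = -1.6078e+06 kJ/h
|Q| = 446.62 kW

Q_c = 447 kW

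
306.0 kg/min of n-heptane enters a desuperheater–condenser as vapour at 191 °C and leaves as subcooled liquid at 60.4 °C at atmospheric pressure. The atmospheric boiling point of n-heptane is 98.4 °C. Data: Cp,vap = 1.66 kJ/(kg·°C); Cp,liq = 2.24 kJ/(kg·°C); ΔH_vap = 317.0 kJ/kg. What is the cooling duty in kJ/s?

Q_c = 2830 kJ/s

vapour 191→98.4 °C: -153.72 kJ/kg
condensation at 98.4 °C: -317 kJ/kg
liquid 98.4→60.4 °C: -85.12 kJ/kg
Δh = -153.72 + -317 + -85.12 = -555.84 kJ/kg
Q = ṁ·Δh = 306.0 kg/min × -555.84 kJ/kg = -170090 kJ/min
|Q| = 2834.8 kW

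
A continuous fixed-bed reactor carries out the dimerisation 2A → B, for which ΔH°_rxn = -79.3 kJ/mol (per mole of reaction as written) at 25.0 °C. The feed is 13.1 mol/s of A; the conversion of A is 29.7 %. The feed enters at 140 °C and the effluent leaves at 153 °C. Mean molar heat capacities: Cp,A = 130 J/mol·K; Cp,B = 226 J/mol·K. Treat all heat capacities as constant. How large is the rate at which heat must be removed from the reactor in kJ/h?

Q_out = 506000 kJ/h

Extent of reaction ξ = 0.297 × 13.1 / 2 = 1.9453 mol/s
Reaction term: ξ·ΔH°_rxn = 1.9453 × -79.3 = -154.27 kJ/s
Sensible, feed 140→25 °C: -195.84 kJ/s
Outlet flows (mol/s): A 9.2093, B 1.9453
Sensible, products 25→153 °C: 209.52 kJ/s
Q = ΔH = -140.59 kJ/s = -140.59 kW
Heat removed = 506140 kJ/h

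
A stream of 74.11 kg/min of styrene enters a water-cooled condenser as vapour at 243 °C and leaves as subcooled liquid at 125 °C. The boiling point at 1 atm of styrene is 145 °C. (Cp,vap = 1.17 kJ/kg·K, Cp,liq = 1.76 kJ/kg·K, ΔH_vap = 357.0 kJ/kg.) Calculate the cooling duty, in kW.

vapour 243→145 °C: -114.66 kJ/kg
condensation at 145 °C: -357 kJ/kg
liquid 145→125 °C: -35.2 kJ/kg
Δh = -114.66 + -357 + -35.2 = -506.86 kJ/kg
Q = ṁ·Δh = 74.11 kg/min × -506.86 kJ/kg = -37563 kJ/min
|Q| = 626.06 kW

Q_c = 626 kW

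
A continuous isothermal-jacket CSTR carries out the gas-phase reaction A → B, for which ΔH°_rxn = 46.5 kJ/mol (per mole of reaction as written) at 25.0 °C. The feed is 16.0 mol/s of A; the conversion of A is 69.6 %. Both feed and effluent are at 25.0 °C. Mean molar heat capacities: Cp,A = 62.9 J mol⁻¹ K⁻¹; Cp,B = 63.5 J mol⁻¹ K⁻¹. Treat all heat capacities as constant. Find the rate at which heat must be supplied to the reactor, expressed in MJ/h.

Extent of reaction ξ = 0.696 × 16.0 = 11.136 mol/s
Reaction term: ξ·ΔH°_rxn = 11.136 × 46.5 = 517.82 kJ/s
Q = ΔH = 517.82 kJ/s = 517.82 kW
Heat supplied = 1864.2 MJ/h

Q_in = 1860 MJ/h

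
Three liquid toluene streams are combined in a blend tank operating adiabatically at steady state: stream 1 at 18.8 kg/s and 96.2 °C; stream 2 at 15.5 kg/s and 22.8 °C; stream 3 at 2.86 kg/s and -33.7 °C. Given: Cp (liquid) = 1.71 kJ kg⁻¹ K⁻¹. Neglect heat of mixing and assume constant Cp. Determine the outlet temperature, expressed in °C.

T_out = 55.6 °C

No heat crosses the boundary, so H_out = H_in.
Σ ṁᵢCp,ᵢTᵢ = 18.8×1.71×96.2 + 15.5×1.71×22.8 + 2.86×1.71×-33.7 = 3532.1
Σ ṁᵢCp,ᵢ = 18.8×1.71 + 15.5×1.71 + 2.86×1.71 = 63.544
T_out = 3532.1 / 63.544 = 55.586 °C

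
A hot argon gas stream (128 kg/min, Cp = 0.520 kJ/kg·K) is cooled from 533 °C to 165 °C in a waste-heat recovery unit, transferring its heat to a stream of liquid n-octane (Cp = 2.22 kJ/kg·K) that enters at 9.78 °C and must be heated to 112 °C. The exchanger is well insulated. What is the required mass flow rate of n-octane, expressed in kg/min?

ṁ_c = 108 kg/min

Heat released by hot stream: Q = 128 × 0.520 × (533 − 165) = 24494 kJ/min
Energy balance on cold side (adiabatic exchanger): Q = ṁ_c·Cp_c·(T_c,out − T_c,in)
ṁ_c = 24494 / [2.22 × (112 − 9.78)] = 107.94 kg/min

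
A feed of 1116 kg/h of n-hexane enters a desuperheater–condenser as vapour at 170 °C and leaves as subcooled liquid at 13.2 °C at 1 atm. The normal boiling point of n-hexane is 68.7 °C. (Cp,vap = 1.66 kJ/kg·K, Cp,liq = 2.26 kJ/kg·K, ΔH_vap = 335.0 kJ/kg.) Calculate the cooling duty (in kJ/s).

vapour 170→68.7 °C: -168.16 kJ/kg
condensation at 68.7 °C: -335 kJ/kg
liquid 68.7→13.2 °C: -125.43 kJ/kg
Δh = -168.16 + -335 + -125.43 = -628.59 kJ/kg
Q = ṁ·Δh = 1116 kg/h × -628.59 kJ/kg = -701500 kJ/h
|Q| = 194.86 kW

Q_c = 195 kJ/s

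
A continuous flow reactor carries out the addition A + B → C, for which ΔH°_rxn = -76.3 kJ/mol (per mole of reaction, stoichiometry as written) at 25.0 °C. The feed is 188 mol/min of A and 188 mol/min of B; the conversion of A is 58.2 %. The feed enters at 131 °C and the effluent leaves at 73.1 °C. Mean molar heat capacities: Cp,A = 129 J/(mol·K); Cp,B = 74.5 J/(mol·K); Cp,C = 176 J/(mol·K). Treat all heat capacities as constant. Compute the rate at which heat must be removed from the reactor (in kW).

Q_out = 178 kW

Extent of reaction ξ = 0.582 × 188 = 109.42 mol/min
Reaction term: ξ·ΔH°_rxn = 109.42 × -76.3 = -8348.4 kJ/min
Sensible, feed 131→25 °C: -4055.3 kJ/min
Outlet flows (mol/min): A 78.584, B 78.584, C 109.42
Sensible, products 25→73.1 °C: 1695.5 kJ/min
Q = ΔH = -10708 kJ/min = -178.47 kW
Heat removed = 178.47 kW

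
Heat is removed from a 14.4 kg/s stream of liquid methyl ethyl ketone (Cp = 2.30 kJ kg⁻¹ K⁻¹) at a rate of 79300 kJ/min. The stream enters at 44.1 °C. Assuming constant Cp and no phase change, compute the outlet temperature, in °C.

T_out = 4.19 °C

Q = 79300 kJ/min = 1321.7 kJ/s
ΔT = Q/(ṁ·Cp) = 1321.7/(14.4×2.30) = 39.905 K
T_out = 44.1 − 39.905 = 4.1946 °C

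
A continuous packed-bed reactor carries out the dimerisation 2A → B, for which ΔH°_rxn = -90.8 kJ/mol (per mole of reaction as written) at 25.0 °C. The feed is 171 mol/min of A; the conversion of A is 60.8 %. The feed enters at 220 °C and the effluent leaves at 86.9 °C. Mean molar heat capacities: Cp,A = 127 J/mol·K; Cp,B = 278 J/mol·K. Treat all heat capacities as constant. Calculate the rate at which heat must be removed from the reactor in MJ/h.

Q_out = 452 MJ/h

Extent of reaction ξ = 0.608 × 171 / 2 = 51.984 mol/min
Reaction term: ξ·ΔH°_rxn = 51.984 × -90.8 = -4720.1 kJ/min
Sensible, feed 220→25 °C: -4234.8 kJ/min
Outlet flows (mol/min): A 67.032, B 51.984
Sensible, products 25→86.9 °C: 1421.5 kJ/min
Q = ΔH = -7533.5 kJ/min = -125.56 kW
Heat removed = 452.01 MJ/h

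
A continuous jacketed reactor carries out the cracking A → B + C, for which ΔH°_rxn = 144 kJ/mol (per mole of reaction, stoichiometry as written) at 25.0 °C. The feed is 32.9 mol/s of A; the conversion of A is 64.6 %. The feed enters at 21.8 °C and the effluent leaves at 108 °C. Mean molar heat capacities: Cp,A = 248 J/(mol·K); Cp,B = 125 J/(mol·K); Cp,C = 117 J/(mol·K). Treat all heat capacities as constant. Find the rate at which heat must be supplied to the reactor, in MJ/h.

Extent of reaction ξ = 0.646 × 32.9 = 21.253 mol/s
Reaction term: ξ·ΔH°_rxn = 21.253 × 144 = 3060.5 kJ/s
Sensible, feed 21.8→25 °C: 26.109 kJ/s
Outlet flows (mol/s): A 11.647, B 21.253, C 21.253
Sensible, products 25→108 °C: 666.63 kJ/s
Q = ΔH = 3753.2 kJ/s = 3753.2 kW
Heat supplied = 13512 MJ/h

Q_in = 13500 MJ/h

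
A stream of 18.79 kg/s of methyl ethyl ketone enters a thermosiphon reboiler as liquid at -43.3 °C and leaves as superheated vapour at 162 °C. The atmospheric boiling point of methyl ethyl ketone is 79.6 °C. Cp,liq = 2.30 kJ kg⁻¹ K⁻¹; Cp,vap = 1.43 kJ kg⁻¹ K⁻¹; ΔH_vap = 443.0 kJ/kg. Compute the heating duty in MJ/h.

liquid -43.3→79.6 °C: 282.67 kJ/kg
vaporisation at 79.6 °C: 443 kJ/kg
vapour 79.6→162 °C: 117.83 kJ/kg
Δh = 282.67 + 443 + 117.83 = 843.5 kJ/kg
Q = ṁ·Δh = 18.79 kg/s × 843.5 kJ/kg = 15849 kJ/s
|Q| = 15849 kW = 57058 MJ/h

Q = 57100 MJ/h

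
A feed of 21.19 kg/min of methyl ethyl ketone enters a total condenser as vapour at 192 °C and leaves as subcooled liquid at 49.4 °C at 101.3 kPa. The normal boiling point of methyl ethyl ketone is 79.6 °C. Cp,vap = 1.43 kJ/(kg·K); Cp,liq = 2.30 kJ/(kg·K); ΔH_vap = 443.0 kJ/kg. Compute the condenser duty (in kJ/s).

vapour 192→79.6 °C: -160.73 kJ/kg
condensation at 79.6 °C: -443 kJ/kg
liquid 79.6→49.4 °C: -69.46 kJ/kg
Δh = -160.73 + -443 + -69.46 = -673.19 kJ/kg
Q = ṁ·Δh = 21.19 kg/min × -673.19 kJ/kg = -14265 kJ/min
|Q| = 237.75 kW

Q_c = 238 kJ/s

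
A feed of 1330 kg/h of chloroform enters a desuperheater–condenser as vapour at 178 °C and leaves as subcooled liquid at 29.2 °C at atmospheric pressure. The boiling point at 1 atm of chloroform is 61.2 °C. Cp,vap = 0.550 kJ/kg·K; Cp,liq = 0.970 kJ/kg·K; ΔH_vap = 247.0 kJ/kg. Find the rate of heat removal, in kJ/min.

vapour 178→61.2 °C: -64.24 kJ/kg
condensation at 61.2 °C: -247 kJ/kg
liquid 61.2→29.2 °C: -31.04 kJ/kg
Δh = -64.24 + -247 + -31.04 = -342.28 kJ/kg
Q = ṁ·Δh = 1330 kg/h × -342.28 kJ/kg = -455230 kJ/h
|Q| = 126.45 kW = 7587.2 kJ/min

Q_c = 7590 kJ/min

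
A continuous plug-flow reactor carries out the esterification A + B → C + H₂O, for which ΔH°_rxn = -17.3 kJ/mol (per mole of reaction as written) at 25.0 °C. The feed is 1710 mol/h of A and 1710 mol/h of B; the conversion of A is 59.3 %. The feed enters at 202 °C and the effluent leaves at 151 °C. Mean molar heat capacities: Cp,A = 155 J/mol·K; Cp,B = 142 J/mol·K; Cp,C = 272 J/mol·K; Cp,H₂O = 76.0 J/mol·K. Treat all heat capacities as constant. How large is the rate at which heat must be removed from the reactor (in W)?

Q_out = 10300 W

Extent of reaction ξ = 0.593 × 1710 = 1014 mol/h
Reaction term: ξ·ΔH°_rxn = 1014 × -17.3 = -17543 kJ/h
Sensible, feed 202→25 °C: -89893 kJ/h
Outlet flows (mol/h): A 695.97, B 695.97, C 1014, H₂O 1014
Sensible, products 25→151 °C: 70508 kJ/h
Q = ΔH = -36928 kJ/h = -10.258 kW
Heat removed = 10258 W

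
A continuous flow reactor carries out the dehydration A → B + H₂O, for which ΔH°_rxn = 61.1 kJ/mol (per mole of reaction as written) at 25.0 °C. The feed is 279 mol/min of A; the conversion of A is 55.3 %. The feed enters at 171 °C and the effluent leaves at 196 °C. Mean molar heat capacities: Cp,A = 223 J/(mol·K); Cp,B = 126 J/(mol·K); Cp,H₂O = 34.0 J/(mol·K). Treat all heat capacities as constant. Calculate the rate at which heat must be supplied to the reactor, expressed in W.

Extent of reaction ξ = 0.553 × 279 = 154.29 mol/min
Reaction term: ξ·ΔH°_rxn = 154.29 × 61.1 = 9426.9 kJ/min
Sensible, feed 171→25 °C: -9083.7 kJ/min
Outlet flows (mol/min): A 124.71, B 154.29, H₂O 154.29
Sensible, products 25→196 °C: 8977 kJ/min
Q = ΔH = 9320.2 kJ/min = 155.34 kW
Heat supplied = 155340 W

Q_in = 155000 W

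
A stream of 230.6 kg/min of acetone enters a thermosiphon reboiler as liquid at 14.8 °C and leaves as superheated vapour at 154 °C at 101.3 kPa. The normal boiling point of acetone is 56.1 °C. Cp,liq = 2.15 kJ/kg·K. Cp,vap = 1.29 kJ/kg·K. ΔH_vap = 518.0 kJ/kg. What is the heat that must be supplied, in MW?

liquid 14.8→56.1 °C: 88.795 kJ/kg
vaporisation at 56.1 °C: 518 kJ/kg
vapour 56.1→154 °C: 126.29 kJ/kg
Δh = 88.795 + 518 + 126.29 = 733.09 kJ/kg
Q = ṁ·Δh = 230.6 kg/min × 733.09 kJ/kg = 169050 kJ/min
|Q| = 2817.5 kW = 2.8175 MW

Q = 2.82 MW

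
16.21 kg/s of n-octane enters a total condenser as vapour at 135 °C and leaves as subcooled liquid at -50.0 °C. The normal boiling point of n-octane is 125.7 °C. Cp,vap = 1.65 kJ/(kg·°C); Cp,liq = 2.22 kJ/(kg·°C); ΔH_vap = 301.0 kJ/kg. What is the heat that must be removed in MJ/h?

vapour 135→125.7 °C: -15.345 kJ/kg
condensation at 125.7 °C: -301 kJ/kg
liquid 125.7→-50.0 °C: -390.05 kJ/kg
Δh = -15.345 + -301 + -390.05 = -706.4 kJ/kg
Q = ṁ·Δh = 16.21 kg/s × -706.4 kJ/kg = -11451 kJ/s
|Q| = 11451 kW = 41223 MJ/h

Q_c = 41200 MJ/h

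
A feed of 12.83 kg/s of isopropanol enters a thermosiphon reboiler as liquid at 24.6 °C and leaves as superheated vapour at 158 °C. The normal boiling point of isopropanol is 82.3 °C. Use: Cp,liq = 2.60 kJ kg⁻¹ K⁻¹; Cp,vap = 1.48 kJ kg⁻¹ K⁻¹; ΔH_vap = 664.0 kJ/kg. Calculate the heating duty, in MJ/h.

Q = 42800 MJ/h

liquid 24.6→82.3 °C: 150.02 kJ/kg
vaporisation at 82.3 °C: 664 kJ/kg
vapour 82.3→158 °C: 112.04 kJ/kg
Δh = 150.02 + 664 + 112.04 = 926.06 kJ/kg
Q = ṁ·Δh = 12.83 kg/s × 926.06 kJ/kg = 11881 kJ/s
|Q| = 11881 kW = 42773 MJ/h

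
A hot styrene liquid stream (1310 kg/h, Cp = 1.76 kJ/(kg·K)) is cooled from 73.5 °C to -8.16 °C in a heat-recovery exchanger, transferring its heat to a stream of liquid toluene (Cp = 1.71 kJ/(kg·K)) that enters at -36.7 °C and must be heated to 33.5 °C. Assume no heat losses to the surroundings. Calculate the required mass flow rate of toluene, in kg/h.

ṁ_c = 1570 kg/h

Heat released by hot stream: Q = 1310 × 1.76 × (73.5 − -8.16) = 188280 kJ/h
Energy balance on cold side (adiabatic exchanger): Q = ṁ_c·Cp_c·(T_c,out − T_c,in)
ṁ_c = 188280 / [1.71 × (33.5 − -36.7)] = 1568.4 kg/h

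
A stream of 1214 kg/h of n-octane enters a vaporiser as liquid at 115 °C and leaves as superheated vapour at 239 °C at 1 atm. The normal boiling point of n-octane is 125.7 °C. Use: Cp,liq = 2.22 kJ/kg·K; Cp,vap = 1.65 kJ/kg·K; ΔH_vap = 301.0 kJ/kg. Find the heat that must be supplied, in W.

Q = 173000 W

liquid 115→125.7 °C: 23.754 kJ/kg
vaporisation at 125.7 °C: 301 kJ/kg
vapour 125.7→239 °C: 186.94 kJ/kg
Δh = 23.754 + 301 + 186.94 = 511.7 kJ/kg
Q = ṁ·Δh = 1214 kg/h × 511.7 kJ/kg = 621200 kJ/h
|Q| = 172.56 kW = 172560 W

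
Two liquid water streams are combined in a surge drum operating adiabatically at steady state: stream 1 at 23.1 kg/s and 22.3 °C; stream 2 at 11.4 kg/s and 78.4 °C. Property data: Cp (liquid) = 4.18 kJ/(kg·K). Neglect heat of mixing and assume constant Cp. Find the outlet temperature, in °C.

T_out = 40.8 °C

No heat crosses the boundary, so H_out = H_in.
Σ ṁᵢCp,ᵢTᵢ = 23.1×4.18×22.3 + 11.4×4.18×78.4 = 5889.2
Σ ṁᵢCp,ᵢ = 23.1×4.18 + 11.4×4.18 = 144.21
T_out = 5889.2 / 144.21 = 40.837 °C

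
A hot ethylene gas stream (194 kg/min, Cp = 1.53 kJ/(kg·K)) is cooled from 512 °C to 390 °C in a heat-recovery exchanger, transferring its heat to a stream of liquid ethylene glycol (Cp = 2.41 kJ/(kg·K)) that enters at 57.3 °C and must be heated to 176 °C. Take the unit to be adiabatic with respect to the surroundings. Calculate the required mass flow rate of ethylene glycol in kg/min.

ṁ_c = 127 kg/min

Heat released by hot stream: Q = 194 × 1.53 × (512 − 390) = 36212 kJ/min
Energy balance on cold side (adiabatic exchanger): Q = ṁ_c·Cp_c·(T_c,out − T_c,in)
ṁ_c = 36212 / [2.41 × (176 − 57.3)] = 126.59 kg/min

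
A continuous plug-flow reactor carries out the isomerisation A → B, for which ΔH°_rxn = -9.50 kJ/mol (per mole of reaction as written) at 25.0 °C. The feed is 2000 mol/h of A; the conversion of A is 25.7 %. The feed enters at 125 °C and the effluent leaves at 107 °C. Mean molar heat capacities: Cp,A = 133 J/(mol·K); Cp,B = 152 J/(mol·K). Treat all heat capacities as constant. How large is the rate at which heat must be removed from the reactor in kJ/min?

Extent of reaction ξ = 0.257 × 2000 = 514 mol/h
Reaction term: ξ·ΔH°_rxn = 514 × -9.50 = -4883 kJ/h
Sensible, feed 125→25 °C: -26600 kJ/h
Outlet flows (mol/h): A 1486, B 514
Sensible, products 25→107 °C: 22613 kJ/h
Q = ΔH = -8870.2 kJ/h = -2.4639 kW
Heat removed = 147.84 kJ/min

Q_out = 148 kJ/min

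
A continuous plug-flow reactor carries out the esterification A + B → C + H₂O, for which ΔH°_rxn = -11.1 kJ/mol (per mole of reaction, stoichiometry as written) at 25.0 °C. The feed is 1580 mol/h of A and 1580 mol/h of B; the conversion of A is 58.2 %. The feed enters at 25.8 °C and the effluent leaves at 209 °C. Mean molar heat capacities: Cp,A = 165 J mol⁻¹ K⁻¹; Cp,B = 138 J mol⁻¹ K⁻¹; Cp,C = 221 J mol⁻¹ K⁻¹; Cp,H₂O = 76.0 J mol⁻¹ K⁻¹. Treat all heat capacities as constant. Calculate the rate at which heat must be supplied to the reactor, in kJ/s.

Q_in = 21.2 kJ/s

Extent of reaction ξ = 0.582 × 1580 = 919.56 mol/h
Reaction term: ξ·ΔH°_rxn = 919.56 × -11.1 = -10207 kJ/h
Sensible, feed 25.8→25 °C: -382.99 kJ/h
Outlet flows (mol/h): A 660.44, B 660.44, C 919.56, H₂O 919.56
Sensible, products 25→209 °C: 87073 kJ/h
Q = ΔH = 76483 kJ/h = 21.245 kW
Heat supplied = 21.245 kJ/s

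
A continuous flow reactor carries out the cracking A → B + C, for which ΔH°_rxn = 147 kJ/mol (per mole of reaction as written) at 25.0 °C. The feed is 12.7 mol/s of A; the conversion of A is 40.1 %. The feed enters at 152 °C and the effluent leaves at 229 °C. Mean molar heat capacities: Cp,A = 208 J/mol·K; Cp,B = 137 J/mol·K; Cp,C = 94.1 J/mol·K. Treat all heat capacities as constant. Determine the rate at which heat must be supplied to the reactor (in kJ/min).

Q_in = 58600 kJ/min

Extent of reaction ξ = 0.401 × 12.7 = 5.0927 mol/s
Reaction term: ξ·ΔH°_rxn = 5.0927 × 147 = 748.63 kJ/s
Sensible, feed 152→25 °C: -335.48 kJ/s
Outlet flows (mol/s): A 7.6073, B 5.0927, C 5.0927
Sensible, products 25→229 °C: 562.89 kJ/s
Q = ΔH = 976.03 kJ/s = 976.03 kW
Heat supplied = 58562 kJ/min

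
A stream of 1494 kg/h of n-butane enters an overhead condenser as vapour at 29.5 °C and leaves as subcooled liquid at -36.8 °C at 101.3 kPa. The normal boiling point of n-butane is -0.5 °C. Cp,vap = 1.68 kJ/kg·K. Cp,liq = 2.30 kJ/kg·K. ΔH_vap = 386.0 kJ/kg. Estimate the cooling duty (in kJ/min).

vapour 29.5→-0.5 °C: -50.4 kJ/kg
condensation at -0.5 °C: -386 kJ/kg
liquid -0.5→-36.8 °C: -83.49 kJ/kg
Δh = -50.4 + -386 + -83.49 = -519.89 kJ/kg
Q = ṁ·Δh = 1494 kg/h × -519.89 kJ/kg = -776720 kJ/h
|Q| = 215.75 kW = 12945 kJ/min

Q_c = 12900 kJ/min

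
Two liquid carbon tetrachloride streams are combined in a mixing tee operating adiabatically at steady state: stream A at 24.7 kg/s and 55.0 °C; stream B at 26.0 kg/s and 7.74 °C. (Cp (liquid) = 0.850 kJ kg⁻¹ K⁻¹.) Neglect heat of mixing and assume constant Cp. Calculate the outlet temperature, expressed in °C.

Adiabatic, steady state ⇒ Σ ṁᵢCp,ᵢ(T_out − Tᵢ) = 0
Σ ṁᵢCp,ᵢTᵢ = 24.7×0.850×55.0 + 26.0×0.850×7.74 = 1325.8
Σ ṁᵢCp,ᵢ = 24.7×0.850 + 26.0×0.850 = 43.095
T_out = 1325.8 / 43.095 = 30.764 °C

T_out = 30.8 °C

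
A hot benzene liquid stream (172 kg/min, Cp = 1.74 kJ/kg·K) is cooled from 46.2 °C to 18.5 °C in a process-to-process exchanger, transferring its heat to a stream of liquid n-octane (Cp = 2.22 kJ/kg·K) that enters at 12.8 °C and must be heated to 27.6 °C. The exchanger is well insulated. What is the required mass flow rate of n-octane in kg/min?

Heat released by hot stream: Q = 172 × 1.74 × (46.2 − 18.5) = 8290.1 kJ/min
Energy balance on cold side (adiabatic exchanger): Q = ṁ_c·Cp_c·(T_c,out − T_c,in)
ṁ_c = 8290.1 / [2.22 × (27.6 − 12.8)] = 252.31 kg/min

ṁ_c = 252 kg/min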